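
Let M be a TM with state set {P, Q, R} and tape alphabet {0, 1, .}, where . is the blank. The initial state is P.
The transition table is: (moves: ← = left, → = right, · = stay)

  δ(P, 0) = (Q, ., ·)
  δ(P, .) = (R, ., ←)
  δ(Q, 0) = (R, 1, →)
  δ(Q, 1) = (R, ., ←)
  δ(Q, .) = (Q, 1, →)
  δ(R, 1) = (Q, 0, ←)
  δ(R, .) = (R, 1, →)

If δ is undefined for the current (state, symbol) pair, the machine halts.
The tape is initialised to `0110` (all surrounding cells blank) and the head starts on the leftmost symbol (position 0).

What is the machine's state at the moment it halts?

R

state=P head=0 tape=..[0]110   (P,0)→(Q,.,·)
state=Q head=0 tape=..[.]110   (Q,.)→(Q,1,→)
state=Q head=1 tape=..1[1]10   (Q,1)→(R,.,←)
state=R head=0 tape=..[1].10   (R,1)→(Q,0,←)
state=Q head=-1 tape=.[.]0.10   (Q,.)→(Q,1,→)
state=Q head=0 tape=.1[0].10   (Q,0)→(R,1,→)
state=R head=1 tape=.11[.]10   (R,.)→(R,1,→)
state=R head=2 tape=.111[1]0   (R,1)→(Q,0,←)
state=Q head=1 tape=.11[1]00   (Q,1)→(R,.,←)
state=R head=0 tape=.1[1].00   (R,1)→(Q,0,←)
state=Q head=-1 tape=.[1]0.00   (Q,1)→(R,.,←)
state=R head=-2 tape=[.].0.00   (R,.)→(R,1,→)
state=R head=-1 tape=1[.]0.00   (R,.)→(R,1,→)
state=R head=0 tape=11[0].00
No transition is defined for (R, 0); M halts in state R.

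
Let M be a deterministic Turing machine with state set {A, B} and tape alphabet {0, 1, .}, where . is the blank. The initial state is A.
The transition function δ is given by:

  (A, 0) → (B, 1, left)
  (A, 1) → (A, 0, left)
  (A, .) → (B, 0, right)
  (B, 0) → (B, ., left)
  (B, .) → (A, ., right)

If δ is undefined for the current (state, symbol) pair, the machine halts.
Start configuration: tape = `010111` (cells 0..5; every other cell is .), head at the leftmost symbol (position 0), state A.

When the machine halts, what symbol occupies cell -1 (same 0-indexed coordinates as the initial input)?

state=A head=0 tape=..[0]10111   (A,0)→(B,1,left)
state=B head=-1 tape=.[.]110111   (B,.)→(A,.,right)
state=A head=0 tape=..[1]10111   (A,1)→(A,0,left)
state=A head=-1 tape=.[.]010111   (A,.)→(B,0,right)
state=B head=0 tape=.0[0]10111   (B,0)→(B,.,left)
state=B head=-1 tape=.[0].10111   (B,0)→(B,.,left)
state=B head=-2 tape=[.]..10111   (B,.)→(A,.,right)
state=A head=-1 tape=.[.].10111   (A,.)→(B,0,right)
state=B head=0 tape=.0[.]10111   (B,.)→(A,.,right)
state=A head=1 tape=.0.[1]0111   (A,1)→(A,0,left)
state=A head=0 tape=.0[.]00111   (A,.)→(B,0,right)
state=B head=1 tape=.00[0]0111   (B,0)→(B,.,left)
state=B head=0 tape=.0[0].0111   (B,0)→(B,.,left)
state=B head=-1 tape=.[0]..0111   (B,0)→(B,.,left)
state=B head=-2 tape=[.]...0111   (B,.)→(A,.,right)
state=A head=-1 tape=.[.]..0111   (A,.)→(B,0,right)
state=B head=0 tape=.0[.].0111   (B,.)→(A,.,right)
state=A head=1 tape=.0.[.]0111   (A,.)→(B,0,right)
state=B head=2 tape=.0.0[0]111   (B,0)→(B,.,left)
state=B head=1 tape=.0.[0].111   (B,0)→(B,.,left)
state=B head=0 tape=.0[.]..111   (B,.)→(A,.,right)
state=A head=1 tape=.0.[.].111   (A,.)→(B,0,right)
state=B head=2 tape=.0.0[.]111   (B,.)→(A,.,right)
state=A head=3 tape=.0.0.[1]11   (A,1)→(A,0,left)
state=A head=2 tape=.0.0[.]011   (A,.)→(B,0,right)
state=B head=3 tape=.0.00[0]11   (B,0)→(B,.,left)
state=B head=2 tape=.0.0[0].11   (B,0)→(B,.,left)
state=B head=1 tape=.0.[0]..11   (B,0)→(B,.,left)
state=B head=0 tape=.0[.]...11   (B,.)→(A,.,right)
state=A head=1 tape=.0.[.]..11   (A,.)→(B,0,right)
state=B head=2 tape=.0.0[.].11   (B,.)→(A,.,right)
state=A head=3 tape=.0.0.[.]11   (A,.)→(B,0,right)
state=B head=4 tape=.0.0.0[1]1
Cell -1 holds 0 when M halts.

0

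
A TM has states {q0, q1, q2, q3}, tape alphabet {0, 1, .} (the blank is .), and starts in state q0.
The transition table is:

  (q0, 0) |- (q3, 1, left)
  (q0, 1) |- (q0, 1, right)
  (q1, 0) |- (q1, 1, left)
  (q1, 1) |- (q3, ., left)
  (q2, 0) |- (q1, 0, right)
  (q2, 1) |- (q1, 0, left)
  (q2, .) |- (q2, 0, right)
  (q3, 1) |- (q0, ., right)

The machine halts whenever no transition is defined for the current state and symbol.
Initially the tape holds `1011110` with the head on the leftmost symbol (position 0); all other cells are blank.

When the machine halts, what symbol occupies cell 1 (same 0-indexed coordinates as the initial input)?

state=q0 head=0 tape=[1]011110.   (q0,1)→(q0,1,right)
state=q0 head=1 tape=1[0]11110.   (q0,0)→(q3,1,left)
state=q3 head=0 tape=[1]111110.   (q3,1)→(q0,.,right)
state=q0 head=1 tape=.[1]11110.   (q0,1)→(q0,1,right)
state=q0 head=2 tape=.1[1]1110.   (q0,1)→(q0,1,right)
state=q0 head=3 tape=.11[1]110.   (q0,1)→(q0,1,right)
state=q0 head=4 tape=.111[1]10.   (q0,1)→(q0,1,right)
state=q0 head=5 tape=.1111[1]0.   (q0,1)→(q0,1,right)
state=q0 head=6 tape=.11111[0].   (q0,0)→(q3,1,left)
state=q3 head=5 tape=.1111[1]1.   (q3,1)→(q0,.,right)
state=q0 head=6 tape=.1111.[1].   (q0,1)→(q0,1,right)
state=q0 head=7 tape=.1111.1[.]
Cell 1 holds 1 when M halts.

1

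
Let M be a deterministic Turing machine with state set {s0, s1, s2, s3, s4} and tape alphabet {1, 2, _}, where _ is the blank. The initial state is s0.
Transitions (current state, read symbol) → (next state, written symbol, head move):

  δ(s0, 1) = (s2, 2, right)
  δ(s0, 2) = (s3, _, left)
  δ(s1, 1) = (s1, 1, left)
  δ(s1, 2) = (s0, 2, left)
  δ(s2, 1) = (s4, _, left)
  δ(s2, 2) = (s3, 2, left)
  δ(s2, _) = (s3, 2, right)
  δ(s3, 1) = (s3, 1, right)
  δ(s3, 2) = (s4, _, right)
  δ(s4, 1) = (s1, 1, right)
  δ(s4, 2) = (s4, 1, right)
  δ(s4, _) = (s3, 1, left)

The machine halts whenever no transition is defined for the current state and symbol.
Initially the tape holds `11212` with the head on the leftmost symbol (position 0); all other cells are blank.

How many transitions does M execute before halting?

s0 | [1]1212__   read 1 → write 2, move right, go to s2
s2 | 2[1]212__   read 1 → write _, move left, go to s4
s4 | [2]_212__   read 2 → write 1, move right, go to s4
s4 | 1[_]212__   read _ → write 1, move left, go to s3
s3 | [1]1212__   read 1 → write 1, move right, go to s3
s3 | 1[1]212__   read 1 → write 1, move right, go to s3
s3 | 11[2]12__   read 2 → write _, move right, go to s4
s4 | 11_[1]2__   read 1 → write 1, move right, go to s1
s1 | 11_1[2]__   read 2 → write 2, move left, go to s0
s0 | 11_[1]2__   read 1 → write 2, move right, go to s2
s2 | 11_2[2]__   read 2 → write 2, move left, go to s3
s3 | 11_[2]2__   read 2 → write _, move right, go to s4
s4 | 11__[2]__   read 2 → write 1, move right, go to s4
s4 | 11__1[_]_   read _ → write 1, move left, go to s3
s3 | 11__[1]1_   read 1 → write 1, move right, go to s3
s3 | 11__1[1]_   read 1 → write 1, move right, go to s3
s3 | 11__11[_]
M halts after 16 transitions.

16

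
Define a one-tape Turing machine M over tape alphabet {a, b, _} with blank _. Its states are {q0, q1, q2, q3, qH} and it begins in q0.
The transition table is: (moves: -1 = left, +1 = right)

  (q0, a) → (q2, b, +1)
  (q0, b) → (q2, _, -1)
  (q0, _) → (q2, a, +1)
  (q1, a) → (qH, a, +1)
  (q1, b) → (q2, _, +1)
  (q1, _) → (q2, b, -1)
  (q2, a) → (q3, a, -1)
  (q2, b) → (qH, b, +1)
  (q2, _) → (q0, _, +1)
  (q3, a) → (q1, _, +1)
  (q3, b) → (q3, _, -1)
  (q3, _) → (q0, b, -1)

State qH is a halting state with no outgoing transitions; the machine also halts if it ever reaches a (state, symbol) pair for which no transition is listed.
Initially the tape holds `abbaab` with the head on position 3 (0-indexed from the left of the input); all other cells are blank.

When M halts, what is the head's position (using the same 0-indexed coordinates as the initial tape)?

state=q0 head=3 tape=abb[a]ab   (q0,a)→(q2,b,+1)
state=q2 head=4 tape=abbb[a]b   (q2,a)→(q3,a,-1)
state=q3 head=3 tape=abb[b]ab   (q3,b)→(q3,_,-1)
state=q3 head=2 tape=ab[b]_ab   (q3,b)→(q3,_,-1)
state=q3 head=1 tape=a[b]__ab   (q3,b)→(q3,_,-1)
state=q3 head=0 tape=[a]___ab   (q3,a)→(q1,_,+1)
state=q1 head=1 tape=_[_]__ab   (q1,_)→(q2,b,-1)
state=q2 head=0 tape=[_]b__ab   (q2,_)→(q0,_,+1)
state=q0 head=1 tape=_[b]__ab   (q0,b)→(q2,_,-1)
state=q2 head=0 tape=[_]___ab   (q2,_)→(q0,_,+1)
state=q0 head=1 tape=_[_]__ab   (q0,_)→(q2,a,+1)
state=q2 head=2 tape=_a[_]_ab   (q2,_)→(q0,_,+1)
state=q0 head=3 tape=_a_[_]ab   (q0,_)→(q2,a,+1)
state=q2 head=4 tape=_a_a[a]b   (q2,a)→(q3,a,-1)
state=q3 head=3 tape=_a_[a]ab   (q3,a)→(q1,_,+1)
state=q1 head=4 tape=_a__[a]b   (q1,a)→(qH,a,+1)
state=qH head=5 tape=_a__a[b]
At halt the head is at cell 5.

5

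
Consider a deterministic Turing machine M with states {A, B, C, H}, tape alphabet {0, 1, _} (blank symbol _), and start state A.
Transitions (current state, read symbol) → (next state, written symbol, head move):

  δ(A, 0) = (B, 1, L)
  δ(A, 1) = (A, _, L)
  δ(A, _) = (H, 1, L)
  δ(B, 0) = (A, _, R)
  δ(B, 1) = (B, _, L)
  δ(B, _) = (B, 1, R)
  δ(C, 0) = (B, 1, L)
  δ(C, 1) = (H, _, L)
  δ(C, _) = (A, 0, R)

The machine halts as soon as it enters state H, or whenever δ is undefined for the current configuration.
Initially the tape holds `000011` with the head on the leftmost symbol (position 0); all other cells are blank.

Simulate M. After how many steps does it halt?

24

A | ___[0]00011   read 0 → write 1, move L, go to B
B | __[_]100011   read _ → write 1, move R, go to B
B | __1[1]00011   read 1 → write _, move L, go to B
B | __[1]_00011   read 1 → write _, move L, go to B
B | _[_]__00011   read _ → write 1, move R, go to B
B | _1[_]_00011   read _ → write 1, move R, go to B
B | _11[_]00011   read _ → write 1, move R, go to B
B | _111[0]0011   read 0 → write _, move R, go to A
A | _111_[0]011   read 0 → write 1, move L, go to B
B | _111[_]1011   read _ → write 1, move R, go to B
B | _1111[1]011   read 1 → write _, move L, go to B
B | _111[1]_011   read 1 → write _, move L, go to B
B | _11[1]__011   read 1 → write _, move L, go to B
B | _1[1]___011   read 1 → write _, move L, go to B
B | _[1]____011   read 1 → write _, move L, go to B
B | [_]_____011   read _ → write 1, move R, go to B
B | 1[_]____011   read _ → write 1, move R, go to B
B | 11[_]___011   read _ → write 1, move R, go to B
B | 111[_]__011   read _ → write 1, move R, go to B
B | 1111[_]_011   read _ → write 1, move R, go to B
B | 11111[_]011   read _ → write 1, move R, go to B
B | 111111[0]11   read 0 → write _, move R, go to A
A | 111111_[1]1   read 1 → write _, move L, go to A
A | 111111[_]_1   read _ → write 1, move L, go to H
H | 11111[1]1_1
M halts after 24 transitions.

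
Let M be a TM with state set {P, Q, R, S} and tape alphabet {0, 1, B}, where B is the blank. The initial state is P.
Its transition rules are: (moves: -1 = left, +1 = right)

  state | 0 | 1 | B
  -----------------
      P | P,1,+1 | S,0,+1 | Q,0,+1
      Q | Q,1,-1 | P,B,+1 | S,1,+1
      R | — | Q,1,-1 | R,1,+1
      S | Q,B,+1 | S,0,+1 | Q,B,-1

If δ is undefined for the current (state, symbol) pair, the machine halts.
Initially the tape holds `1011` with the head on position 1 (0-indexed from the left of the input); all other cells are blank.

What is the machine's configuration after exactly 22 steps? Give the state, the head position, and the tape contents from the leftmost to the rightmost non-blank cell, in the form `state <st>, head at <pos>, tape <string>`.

state=P head=1 tape=1[0]11B   (P,0)→(P,1,+1)
state=P head=2 tape=11[1]1B   (P,1)→(S,0,+1)
state=S head=3 tape=110[1]B   (S,1)→(S,0,+1)
state=S head=4 tape=1100[B]   (S,B)→(Q,B,-1)
state=Q head=3 tape=110[0]B   (Q,0)→(Q,1,-1)
state=Q head=2 tape=11[0]1B   (Q,0)→(Q,1,-1)
state=Q head=1 tape=1[1]11B   (Q,1)→(P,B,+1)
state=P head=2 tape=1B[1]1B   (P,1)→(S,0,+1)
state=S head=3 tape=1B0[1]B   (S,1)→(S,0,+1)
state=S head=4 tape=1B00[B]   (S,B)→(Q,B,-1)
state=Q head=3 tape=1B0[0]B   (Q,0)→(Q,1,-1)
state=Q head=2 tape=1B[0]1B   (Q,0)→(Q,1,-1)
state=Q head=1 tape=1[B]11B   (Q,B)→(S,1,+1)
state=S head=2 tape=11[1]1B   (S,1)→(S,0,+1)
state=S head=3 tape=110[1]B   (S,1)→(S,0,+1)
state=S head=4 tape=1100[B]   (S,B)→(Q,B,-1)
state=Q head=3 tape=110[0]B   (Q,0)→(Q,1,-1)
state=Q head=2 tape=11[0]1B   (Q,0)→(Q,1,-1)
state=Q head=1 tape=1[1]11B   (Q,1)→(P,B,+1)
state=P head=2 tape=1B[1]1B   (P,1)→(S,0,+1)
state=S head=3 tape=1B0[1]B   (S,1)→(S,0,+1)
state=S head=4 tape=1B00[B]   (S,B)→(Q,B,-1)
state=Q head=3 tape=1B0[0]B
After 22 steps: state Q, head at 3, tape 1B00.

state Q, head at 3, tape 1B00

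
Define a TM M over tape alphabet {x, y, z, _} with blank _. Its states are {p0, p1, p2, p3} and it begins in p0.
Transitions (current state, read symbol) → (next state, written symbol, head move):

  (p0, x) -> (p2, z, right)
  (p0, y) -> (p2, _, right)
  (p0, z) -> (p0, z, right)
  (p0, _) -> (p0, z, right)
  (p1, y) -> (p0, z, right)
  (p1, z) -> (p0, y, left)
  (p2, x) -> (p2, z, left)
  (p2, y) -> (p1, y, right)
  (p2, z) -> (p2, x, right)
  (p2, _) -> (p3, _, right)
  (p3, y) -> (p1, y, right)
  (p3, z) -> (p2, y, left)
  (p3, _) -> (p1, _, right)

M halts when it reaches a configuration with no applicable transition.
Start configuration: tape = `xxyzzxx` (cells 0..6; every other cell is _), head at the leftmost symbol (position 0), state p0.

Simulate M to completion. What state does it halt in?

p1

p0 | [x]xyzzxx   read x → write z, move right, go to p2
p2 | z[x]yzzxx   read x → write z, move left, go to p2
p2 | [z]zyzzxx   read z → write x, move right, go to p2
p2 | x[z]yzzxx   read z → write x, move right, go to p2
p2 | xx[y]zzxx   read y → write y, move right, go to p1
p1 | xxy[z]zxx   read z → write y, move left, go to p0
p0 | xx[y]yzxx   read y → write _, move right, go to p2
p2 | xx_[y]zxx   read y → write y, move right, go to p1
p1 | xx_y[z]xx   read z → write y, move left, go to p0
p0 | xx_[y]yxx   read y → write _, move right, go to p2
p2 | xx__[y]xx   read y → write y, move right, go to p1
p1 | xx__y[x]x
No transition is defined for (p1, x); M halts in state p1.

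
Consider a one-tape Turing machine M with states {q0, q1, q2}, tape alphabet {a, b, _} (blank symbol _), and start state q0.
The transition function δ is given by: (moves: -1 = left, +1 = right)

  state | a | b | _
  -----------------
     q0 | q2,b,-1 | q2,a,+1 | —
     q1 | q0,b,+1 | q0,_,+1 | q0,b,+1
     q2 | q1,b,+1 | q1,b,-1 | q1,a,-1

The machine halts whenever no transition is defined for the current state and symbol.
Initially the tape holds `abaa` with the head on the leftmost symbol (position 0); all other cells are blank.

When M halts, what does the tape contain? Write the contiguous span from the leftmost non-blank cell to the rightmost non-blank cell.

q0 | ___[a]baa_   read a → write b, move -1, go to q2
q2 | __[_]bbaa_   read _ → write a, move -1, go to q1
q1 | _[_]abbaa_   read _ → write b, move +1, go to q0
q0 | _b[a]bbaa_   read a → write b, move -1, go to q2
q2 | _[b]bbbaa_   read b → write b, move -1, go to q1
q1 | [_]bbbbaa_   read _ → write b, move +1, go to q0
q0 | b[b]bbbaa_   read b → write a, move +1, go to q2
q2 | ba[b]bbaa_   read b → write b, move -1, go to q1
q1 | b[a]bbbaa_   read a → write b, move +1, go to q0
q0 | bb[b]bbaa_   read b → write a, move +1, go to q2
q2 | bba[b]baa_   read b → write b, move -1, go to q1
q1 | bb[a]bbaa_   read a → write b, move +1, go to q0
q0 | bbb[b]baa_   read b → write a, move +1, go to q2
q2 | bbba[b]aa_   read b → write b, move -1, go to q1
q1 | bbb[a]baa_   read a → write b, move +1, go to q0
q0 | bbbb[b]aa_   read b → write a, move +1, go to q2
q2 | bbbba[a]a_   read a → write b, move +1, go to q1
q1 | bbbbab[a]_   read a → write b, move +1, go to q0
q0 | bbbbabb[_]
The non-blank tape span at halt is bbbbabb.

bbbbabb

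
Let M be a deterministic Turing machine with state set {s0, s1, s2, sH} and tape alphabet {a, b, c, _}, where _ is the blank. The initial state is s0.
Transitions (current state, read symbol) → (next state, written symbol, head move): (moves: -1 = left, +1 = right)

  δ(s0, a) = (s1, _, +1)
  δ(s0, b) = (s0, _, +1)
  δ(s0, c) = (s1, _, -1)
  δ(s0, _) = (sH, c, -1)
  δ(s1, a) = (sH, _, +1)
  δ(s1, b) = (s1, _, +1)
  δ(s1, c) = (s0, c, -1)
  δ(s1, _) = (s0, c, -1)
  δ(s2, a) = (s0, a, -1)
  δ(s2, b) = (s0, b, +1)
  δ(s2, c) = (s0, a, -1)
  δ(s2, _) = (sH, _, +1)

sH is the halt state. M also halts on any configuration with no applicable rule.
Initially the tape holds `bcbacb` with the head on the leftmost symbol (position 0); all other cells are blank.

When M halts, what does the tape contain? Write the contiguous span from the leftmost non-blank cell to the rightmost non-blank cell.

cc_bacb

state=s0 head=0 tape=__[b]cbacb   (s0,b)→(s0,_,+1)
state=s0 head=1 tape=___[c]bacb   (s0,c)→(s1,_,-1)
state=s1 head=0 tape=__[_]_bacb   (s1,_)→(s0,c,-1)
state=s0 head=-1 tape=_[_]c_bacb   (s0,_)→(sH,c,-1)
state=sH head=-2 tape=[_]cc_bacb
The non-blank tape span at halt is cc_bacb.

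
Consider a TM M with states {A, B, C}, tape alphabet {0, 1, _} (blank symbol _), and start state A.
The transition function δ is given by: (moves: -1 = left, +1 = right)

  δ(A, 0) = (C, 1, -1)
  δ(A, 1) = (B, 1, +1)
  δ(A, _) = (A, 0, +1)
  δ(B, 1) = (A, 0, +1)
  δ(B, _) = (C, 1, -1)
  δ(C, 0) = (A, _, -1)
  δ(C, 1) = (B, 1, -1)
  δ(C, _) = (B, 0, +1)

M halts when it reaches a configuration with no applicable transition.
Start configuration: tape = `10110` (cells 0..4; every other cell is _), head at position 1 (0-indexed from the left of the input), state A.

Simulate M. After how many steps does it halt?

14

state=A head=1 tape=__1[0]110   (A,0)→(C,1,-1)
state=C head=0 tape=__[1]1110   (C,1)→(B,1,-1)
state=B head=-1 tape=_[_]11110   (B,_)→(C,1,-1)
state=C head=-2 tape=[_]111110   (C,_)→(B,0,+1)
state=B head=-1 tape=0[1]11110   (B,1)→(A,0,+1)
state=A head=0 tape=00[1]1110   (A,1)→(B,1,+1)
state=B head=1 tape=001[1]110   (B,1)→(A,0,+1)
state=A head=2 tape=0010[1]10   (A,1)→(B,1,+1)
state=B head=3 tape=00101[1]0   (B,1)→(A,0,+1)
state=A head=4 tape=001010[0]   (A,0)→(C,1,-1)
state=C head=3 tape=00101[0]1   (C,0)→(A,_,-1)
state=A head=2 tape=0010[1]_1   (A,1)→(B,1,+1)
state=B head=3 tape=00101[_]1   (B,_)→(C,1,-1)
state=C head=2 tape=0010[1]11   (C,1)→(B,1,-1)
state=B head=1 tape=001[0]111
M halts after 14 transitions.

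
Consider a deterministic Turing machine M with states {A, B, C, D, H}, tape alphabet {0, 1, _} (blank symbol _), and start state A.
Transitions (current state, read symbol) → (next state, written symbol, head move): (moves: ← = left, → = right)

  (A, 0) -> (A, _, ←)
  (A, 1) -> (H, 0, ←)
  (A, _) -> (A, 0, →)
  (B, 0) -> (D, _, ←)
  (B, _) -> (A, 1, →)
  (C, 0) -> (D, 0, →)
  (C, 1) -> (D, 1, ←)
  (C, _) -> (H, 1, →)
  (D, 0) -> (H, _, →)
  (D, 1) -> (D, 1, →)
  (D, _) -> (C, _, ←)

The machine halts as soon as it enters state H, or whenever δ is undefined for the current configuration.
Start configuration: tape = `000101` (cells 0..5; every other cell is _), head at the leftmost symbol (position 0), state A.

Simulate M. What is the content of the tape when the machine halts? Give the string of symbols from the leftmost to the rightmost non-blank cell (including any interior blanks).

A | ___[0]00101   read 0 → write _, move ←, go to A
A | __[_]_00101   read _ → write 0, move →, go to A
A | __0[_]00101   read _ → write 0, move →, go to A
A | __00[0]0101   read 0 → write _, move ←, go to A
A | __0[0]_0101   read 0 → write _, move ←, go to A
A | __[0]__0101   read 0 → write _, move ←, go to A
A | _[_]___0101   read _ → write 0, move →, go to A
A | _0[_]__0101   read _ → write 0, move →, go to A
A | _00[_]_0101   read _ → write 0, move →, go to A
A | _000[_]0101   read _ → write 0, move →, go to A
A | _0000[0]101   read 0 → write _, move ←, go to A
A | _000[0]_101   read 0 → write _, move ←, go to A
A | _00[0]__101   read 0 → write _, move ←, go to A
A | _0[0]___101   read 0 → write _, move ←, go to A
A | _[0]____101   read 0 → write _, move ←, go to A
A | [_]_____101   read _ → write 0, move →, go to A
A | 0[_]____101   read _ → write 0, move →, go to A
A | 00[_]___101   read _ → write 0, move →, go to A
A | 000[_]__101   read _ → write 0, move →, go to A
A | 0000[_]_101   read _ → write 0, move →, go to A
A | 00000[_]101   read _ → write 0, move →, go to A
A | 000000[1]01   read 1 → write 0, move ←, go to H
H | 00000[0]001
The non-blank tape span at halt is 000000001.

000000001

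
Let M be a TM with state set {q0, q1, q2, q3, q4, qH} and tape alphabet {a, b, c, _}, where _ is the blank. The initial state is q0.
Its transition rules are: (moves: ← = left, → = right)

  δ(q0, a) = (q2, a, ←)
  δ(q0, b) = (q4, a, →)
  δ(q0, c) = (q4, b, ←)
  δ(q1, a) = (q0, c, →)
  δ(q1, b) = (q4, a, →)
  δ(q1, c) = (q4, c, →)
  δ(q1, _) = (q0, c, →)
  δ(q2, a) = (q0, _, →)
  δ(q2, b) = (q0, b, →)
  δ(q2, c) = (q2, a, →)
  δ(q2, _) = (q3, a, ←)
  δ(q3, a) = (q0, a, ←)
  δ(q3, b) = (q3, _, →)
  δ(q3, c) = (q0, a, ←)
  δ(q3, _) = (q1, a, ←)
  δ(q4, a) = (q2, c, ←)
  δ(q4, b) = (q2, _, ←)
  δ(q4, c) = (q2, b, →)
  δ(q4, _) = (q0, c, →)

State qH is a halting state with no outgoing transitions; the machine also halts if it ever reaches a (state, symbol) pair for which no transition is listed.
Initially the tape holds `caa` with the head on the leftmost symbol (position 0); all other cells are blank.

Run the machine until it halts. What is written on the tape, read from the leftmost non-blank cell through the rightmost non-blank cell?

q0 | _[c]aa__   read c → write b, move ←, go to q4
q4 | [_]baa__   read _ → write c, move →, go to q0
q0 | c[b]aa__   read b → write a, move →, go to q4
q4 | ca[a]a__   read a → write c, move ←, go to q2
q2 | c[a]ca__   read a → write _, move →, go to q0
q0 | c_[c]a__   read c → write b, move ←, go to q4
q4 | c[_]ba__   read _ → write c, move →, go to q0
q0 | cc[b]a__   read b → write a, move →, go to q4
q4 | cca[a]__   read a → write c, move ←, go to q2
q2 | cc[a]c__   read a → write _, move →, go to q0
q0 | cc_[c]__   read c → write b, move ←, go to q4
q4 | cc[_]b__   read _ → write c, move →, go to q0
q0 | ccc[b]__   read b → write a, move →, go to q4
q4 | ccca[_]_   read _ → write c, move →, go to q0
q0 | cccac[_]
The non-blank tape span at halt is cccac.

cccac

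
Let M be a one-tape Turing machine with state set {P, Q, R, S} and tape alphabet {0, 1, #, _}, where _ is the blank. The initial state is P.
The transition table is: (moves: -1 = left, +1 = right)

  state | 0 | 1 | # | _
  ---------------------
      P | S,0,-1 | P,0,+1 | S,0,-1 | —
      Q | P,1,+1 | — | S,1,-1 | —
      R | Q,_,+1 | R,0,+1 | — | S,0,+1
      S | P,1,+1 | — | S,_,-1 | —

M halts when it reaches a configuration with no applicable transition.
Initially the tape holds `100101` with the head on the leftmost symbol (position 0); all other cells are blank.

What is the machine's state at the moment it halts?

S

state=P head=0 tape=[1]00101   (P,1)→(P,0,+1)
state=P head=1 tape=0[0]0101   (P,0)→(S,0,-1)
state=S head=0 tape=[0]00101   (S,0)→(P,1,+1)
state=P head=1 tape=1[0]0101   (P,0)→(S,0,-1)
state=S head=0 tape=[1]00101
No transition is defined for (S, 1); M halts in state S.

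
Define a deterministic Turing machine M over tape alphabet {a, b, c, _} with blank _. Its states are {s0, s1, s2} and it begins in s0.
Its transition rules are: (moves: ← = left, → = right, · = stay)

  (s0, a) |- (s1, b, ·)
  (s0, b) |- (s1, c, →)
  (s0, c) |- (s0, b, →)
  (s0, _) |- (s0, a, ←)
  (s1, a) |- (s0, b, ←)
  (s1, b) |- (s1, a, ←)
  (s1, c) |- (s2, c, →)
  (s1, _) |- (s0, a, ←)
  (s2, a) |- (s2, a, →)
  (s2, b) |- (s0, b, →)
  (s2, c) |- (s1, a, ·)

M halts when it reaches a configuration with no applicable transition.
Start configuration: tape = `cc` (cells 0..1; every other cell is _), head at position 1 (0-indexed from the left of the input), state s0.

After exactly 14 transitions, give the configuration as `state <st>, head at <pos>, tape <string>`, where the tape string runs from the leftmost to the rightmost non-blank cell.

state s2, head at 2, tape caaa

state=s0 head=1 tape=c[c]__   (s0,c)→(s0,b,→)
state=s0 head=2 tape=cb[_]_   (s0,_)→(s0,a,←)
state=s0 head=1 tape=c[b]a_   (s0,b)→(s1,c,→)
state=s1 head=2 tape=cc[a]_   (s1,a)→(s0,b,←)
state=s0 head=1 tape=c[c]b_   (s0,c)→(s0,b,→)
state=s0 head=2 tape=cb[b]_   (s0,b)→(s1,c,→)
state=s1 head=3 tape=cbc[_]   (s1,_)→(s0,a,←)
state=s0 head=2 tape=cb[c]a   (s0,c)→(s0,b,→)
state=s0 head=3 tape=cbb[a]   (s0,a)→(s1,b,·)
state=s1 head=3 tape=cbb[b]   (s1,b)→(s1,a,←)
state=s1 head=2 tape=cb[b]a   (s1,b)→(s1,a,←)
state=s1 head=1 tape=c[b]aa   (s1,b)→(s1,a,←)
state=s1 head=0 tape=[c]aaa   (s1,c)→(s2,c,→)
state=s2 head=1 tape=c[a]aa   (s2,a)→(s2,a,→)
state=s2 head=2 tape=ca[a]a
After 14 steps: state s2, head at 2, tape caaa.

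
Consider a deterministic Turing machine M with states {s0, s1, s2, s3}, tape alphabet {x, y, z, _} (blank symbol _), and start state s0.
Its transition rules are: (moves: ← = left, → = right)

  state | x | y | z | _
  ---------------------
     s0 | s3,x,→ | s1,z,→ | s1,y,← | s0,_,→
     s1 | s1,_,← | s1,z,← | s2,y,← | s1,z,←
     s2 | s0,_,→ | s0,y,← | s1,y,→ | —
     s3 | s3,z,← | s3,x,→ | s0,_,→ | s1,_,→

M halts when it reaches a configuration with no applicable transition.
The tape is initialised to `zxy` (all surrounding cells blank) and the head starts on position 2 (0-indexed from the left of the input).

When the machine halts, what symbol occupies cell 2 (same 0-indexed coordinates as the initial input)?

s0 | _zx[y]_   read y → write z, move →, go to s1
s1 | _zxz[_]   read _ → write z, move ←, go to s1
s1 | _zx[z]z   read z → write y, move ←, go to s2
s2 | _z[x]yz   read x → write _, move →, go to s0
s0 | _z_[y]z   read y → write z, move →, go to s1
s1 | _z_z[z]   read z → write y, move ←, go to s2
s2 | _z_[z]y   read z → write y, move →, go to s1
s1 | _z_y[y]   read y → write z, move ←, go to s1
s1 | _z_[y]z   read y → write z, move ←, go to s1
s1 | _z[_]zz   read _ → write z, move ←, go to s1
s1 | _[z]zzz   read z → write y, move ←, go to s2
s2 | [_]yzzz
Cell 2 holds z when M halts.

z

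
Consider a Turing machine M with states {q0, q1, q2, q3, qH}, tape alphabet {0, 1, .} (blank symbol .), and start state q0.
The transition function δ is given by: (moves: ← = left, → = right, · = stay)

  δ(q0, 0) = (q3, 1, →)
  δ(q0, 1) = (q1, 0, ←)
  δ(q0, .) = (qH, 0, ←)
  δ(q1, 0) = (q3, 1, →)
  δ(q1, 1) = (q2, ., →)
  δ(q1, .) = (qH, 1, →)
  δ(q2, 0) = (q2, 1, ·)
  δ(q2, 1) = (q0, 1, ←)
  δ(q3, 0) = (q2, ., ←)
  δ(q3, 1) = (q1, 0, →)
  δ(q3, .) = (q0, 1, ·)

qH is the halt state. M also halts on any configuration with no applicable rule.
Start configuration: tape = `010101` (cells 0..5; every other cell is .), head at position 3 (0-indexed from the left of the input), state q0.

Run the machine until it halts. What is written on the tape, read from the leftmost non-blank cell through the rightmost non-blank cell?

q0 | ..010[1]01   read 1 → write 0, move ←, go to q1
q1 | ..01[0]001   read 0 → write 1, move →, go to q3
q3 | ..011[0]01   read 0 → write ., move ←, go to q2
q2 | ..01[1].01   read 1 → write 1, move ←, go to q0
q0 | ..0[1]1.01   read 1 → write 0, move ←, go to q1
q1 | ..[0]01.01   read 0 → write 1, move →, go to q3
q3 | ..1[0]1.01   read 0 → write ., move ←, go to q2
q2 | ..[1].1.01   read 1 → write 1, move ←, go to q0
q0 | .[.]1.1.01   read . → write 0, move ←, go to qH
qH | [.]01.1.01
The non-blank tape span at halt is 01.1.01.

01.1.01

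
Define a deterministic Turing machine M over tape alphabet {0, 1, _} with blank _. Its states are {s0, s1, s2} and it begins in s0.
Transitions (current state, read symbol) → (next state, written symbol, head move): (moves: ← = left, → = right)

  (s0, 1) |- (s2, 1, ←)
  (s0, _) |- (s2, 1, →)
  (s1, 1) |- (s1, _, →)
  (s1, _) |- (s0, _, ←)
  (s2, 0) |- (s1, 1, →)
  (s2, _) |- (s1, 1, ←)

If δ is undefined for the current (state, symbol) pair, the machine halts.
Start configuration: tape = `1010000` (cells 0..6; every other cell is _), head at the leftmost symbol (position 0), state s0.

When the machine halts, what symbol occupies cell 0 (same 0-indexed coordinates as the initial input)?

s0 | ___[1]010000   read 1 → write 1, move ←, go to s2
s2 | __[_]1010000   read _ → write 1, move ←, go to s1
s1 | _[_]11010000   read _ → write _, move ←, go to s0
s0 | [_]_11010000   read _ → write 1, move →, go to s2
s2 | 1[_]11010000   read _ → write 1, move ←, go to s1
s1 | [1]111010000   read 1 → write _, move →, go to s1
s1 | _[1]11010000   read 1 → write _, move →, go to s1
s1 | __[1]1010000   read 1 → write _, move →, go to s1
s1 | ___[1]010000   read 1 → write _, move →, go to s1
s1 | ____[0]10000
Cell 0 holds _ when M halts.

_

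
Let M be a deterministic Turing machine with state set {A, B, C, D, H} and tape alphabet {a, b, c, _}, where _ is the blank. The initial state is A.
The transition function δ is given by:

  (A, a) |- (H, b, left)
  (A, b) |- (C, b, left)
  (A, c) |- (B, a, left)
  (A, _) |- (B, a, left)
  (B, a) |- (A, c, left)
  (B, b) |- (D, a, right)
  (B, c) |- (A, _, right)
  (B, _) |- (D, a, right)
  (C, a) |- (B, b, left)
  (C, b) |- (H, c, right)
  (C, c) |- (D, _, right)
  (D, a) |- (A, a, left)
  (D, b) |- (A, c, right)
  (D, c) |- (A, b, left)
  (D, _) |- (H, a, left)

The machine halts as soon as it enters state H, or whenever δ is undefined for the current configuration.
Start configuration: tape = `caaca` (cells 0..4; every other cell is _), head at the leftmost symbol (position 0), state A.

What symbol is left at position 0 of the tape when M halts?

A | __[c]aaca   read c → write a, move left, go to B
B | _[_]aaaca   read _ → write a, move right, go to D
D | _a[a]aaca   read a → write a, move left, go to A
A | _[a]aaaca   read a → write b, move left, go to H
H | [_]baaaca
Cell 0 holds a when M halts.

a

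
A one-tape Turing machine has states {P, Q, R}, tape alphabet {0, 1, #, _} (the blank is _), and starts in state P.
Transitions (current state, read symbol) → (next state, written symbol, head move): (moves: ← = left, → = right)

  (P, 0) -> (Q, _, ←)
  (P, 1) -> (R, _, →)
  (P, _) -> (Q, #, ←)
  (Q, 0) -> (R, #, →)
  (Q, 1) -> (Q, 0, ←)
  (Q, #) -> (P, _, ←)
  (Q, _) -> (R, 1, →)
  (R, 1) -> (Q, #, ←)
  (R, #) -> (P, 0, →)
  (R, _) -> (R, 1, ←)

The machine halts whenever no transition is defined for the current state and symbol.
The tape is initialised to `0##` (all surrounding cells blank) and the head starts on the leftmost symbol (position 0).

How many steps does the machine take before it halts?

8

state=P head=0 tape=__[0]##   (P,0)→(Q,_,←)
state=Q head=-1 tape=_[_]_##   (Q,_)→(R,1,→)
state=R head=0 tape=_1[_]##   (R,_)→(R,1,←)
state=R head=-1 tape=_[1]1##   (R,1)→(Q,#,←)
state=Q head=-2 tape=[_]#1##   (Q,_)→(R,1,→)
state=R head=-1 tape=1[#]1##   (R,#)→(P,0,→)
state=P head=0 tape=10[1]##   (P,1)→(R,_,→)
state=R head=1 tape=10_[#]#   (R,#)→(P,0,→)
state=P head=2 tape=10_0[#]
M halts after 8 transitions.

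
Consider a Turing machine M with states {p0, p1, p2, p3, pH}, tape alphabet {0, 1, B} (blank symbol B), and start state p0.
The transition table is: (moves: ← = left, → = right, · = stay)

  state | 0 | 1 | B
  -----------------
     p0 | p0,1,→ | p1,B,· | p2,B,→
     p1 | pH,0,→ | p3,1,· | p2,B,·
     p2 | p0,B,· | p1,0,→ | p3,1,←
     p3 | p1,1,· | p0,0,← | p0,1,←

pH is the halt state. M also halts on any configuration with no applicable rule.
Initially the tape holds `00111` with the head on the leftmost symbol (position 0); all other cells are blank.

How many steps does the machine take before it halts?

30

state=p0 head=0 tape=BB[0]0111   (p0,0)→(p0,1,→)
state=p0 head=1 tape=BB1[0]111   (p0,0)→(p0,1,→)
state=p0 head=2 tape=BB11[1]11   (p0,1)→(p1,B,·)
state=p1 head=2 tape=BB11[B]11   (p1,B)→(p2,B,·)
state=p2 head=2 tape=BB11[B]11   (p2,B)→(p3,1,←)
state=p3 head=1 tape=BB1[1]111   (p3,1)→(p0,0,←)
state=p0 head=0 tape=BB[1]0111   (p0,1)→(p1,B,·)
state=p1 head=0 tape=BB[B]0111   (p1,B)→(p2,B,·)
state=p2 head=0 tape=BB[B]0111   (p2,B)→(p3,1,←)
state=p3 head=-1 tape=B[B]10111   (p3,B)→(p0,1,←)
state=p0 head=-2 tape=[B]110111   (p0,B)→(p2,B,→)
state=p2 head=-1 tape=B[1]10111   (p2,1)→(p1,0,→)
state=p1 head=0 tape=B0[1]0111   (p1,1)→(p3,1,·)
state=p3 head=0 tape=B0[1]0111   (p3,1)→(p0,0,←)
state=p0 head=-1 tape=B[0]00111   (p0,0)→(p0,1,→)
state=p0 head=0 tape=B1[0]0111   (p0,0)→(p0,1,→)
state=p0 head=1 tape=B11[0]111   (p0,0)→(p0,1,→)
state=p0 head=2 tape=B111[1]11   (p0,1)→(p1,B,·)
state=p1 head=2 tape=B111[B]11   (p1,B)→(p2,B,·)
state=p2 head=2 tape=B111[B]11   (p2,B)→(p3,1,←)
state=p3 head=1 tape=B11[1]111   (p3,1)→(p0,0,←)
state=p0 head=0 tape=B1[1]0111   (p0,1)→(p1,B,·)
state=p1 head=0 tape=B1[B]0111   (p1,B)→(p2,B,·)
state=p2 head=0 tape=B1[B]0111   (p2,B)→(p3,1,←)
state=p3 head=-1 tape=B[1]10111   (p3,1)→(p0,0,←)
state=p0 head=-2 tape=[B]010111   (p0,B)→(p2,B,→)
state=p2 head=-1 tape=B[0]10111   (p2,0)→(p0,B,·)
state=p0 head=-1 tape=B[B]10111   (p0,B)→(p2,B,→)
state=p2 head=0 tape=BB[1]0111   (p2,1)→(p1,0,→)
state=p1 head=1 tape=BB0[0]111   (p1,0)→(pH,0,→)
state=pH head=2 tape=BB00[1]11
M halts after 30 transitions.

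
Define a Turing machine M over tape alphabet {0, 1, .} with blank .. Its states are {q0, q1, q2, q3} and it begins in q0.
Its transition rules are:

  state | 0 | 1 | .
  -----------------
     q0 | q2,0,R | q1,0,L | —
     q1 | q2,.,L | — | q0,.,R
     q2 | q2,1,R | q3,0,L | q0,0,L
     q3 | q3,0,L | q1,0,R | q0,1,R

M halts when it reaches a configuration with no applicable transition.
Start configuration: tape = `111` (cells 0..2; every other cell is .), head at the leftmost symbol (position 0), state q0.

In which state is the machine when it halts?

state=q0 head=0 tape=..[1]11.   (q0,1)→(q1,0,L)
state=q1 head=-1 tape=.[.]011.   (q1,.)→(q0,.,R)
state=q0 head=0 tape=..[0]11.   (q0,0)→(q2,0,R)
state=q2 head=1 tape=..0[1]1.   (q2,1)→(q3,0,L)
state=q3 head=0 tape=..[0]01.   (q3,0)→(q3,0,L)
state=q3 head=-1 tape=.[.]001.   (q3,.)→(q0,1,R)
state=q0 head=0 tape=.1[0]01.   (q0,0)→(q2,0,R)
state=q2 head=1 tape=.10[0]1.   (q2,0)→(q2,1,R)
state=q2 head=2 tape=.101[1].   (q2,1)→(q3,0,L)
state=q3 head=1 tape=.10[1]0.   (q3,1)→(q1,0,R)
state=q1 head=2 tape=.100[0].   (q1,0)→(q2,.,L)
state=q2 head=1 tape=.10[0]..   (q2,0)→(q2,1,R)
state=q2 head=2 tape=.101[.].   (q2,.)→(q0,0,L)
state=q0 head=1 tape=.10[1]0.   (q0,1)→(q1,0,L)
state=q1 head=0 tape=.1[0]00.   (q1,0)→(q2,.,L)
state=q2 head=-1 tape=.[1].00.   (q2,1)→(q3,0,L)
state=q3 head=-2 tape=[.]0.00.   (q3,.)→(q0,1,R)
state=q0 head=-1 tape=1[0].00.   (q0,0)→(q2,0,R)
state=q2 head=0 tape=10[.]00.   (q2,.)→(q0,0,L)
state=q0 head=-1 tape=1[0]000.   (q0,0)→(q2,0,R)
state=q2 head=0 tape=10[0]00.   (q2,0)→(q2,1,R)
state=q2 head=1 tape=101[0]0.   (q2,0)→(q2,1,R)
state=q2 head=2 tape=1011[0].   (q2,0)→(q2,1,R)
state=q2 head=3 tape=10111[.]   (q2,.)→(q0,0,L)
state=q0 head=2 tape=1011[1]0   (q0,1)→(q1,0,L)
state=q1 head=1 tape=101[1]00
No transition is defined for (q1, 1); M halts in state q1.

q1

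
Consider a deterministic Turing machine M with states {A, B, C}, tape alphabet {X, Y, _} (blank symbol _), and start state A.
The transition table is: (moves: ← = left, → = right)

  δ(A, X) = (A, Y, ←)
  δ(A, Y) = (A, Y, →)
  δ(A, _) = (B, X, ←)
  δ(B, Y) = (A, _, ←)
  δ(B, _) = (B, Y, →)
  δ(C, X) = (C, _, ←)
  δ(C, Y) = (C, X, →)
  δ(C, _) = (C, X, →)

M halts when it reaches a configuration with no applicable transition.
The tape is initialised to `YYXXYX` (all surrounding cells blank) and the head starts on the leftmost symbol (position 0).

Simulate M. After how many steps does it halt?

31

A | __[Y]YXXYX_   read Y → write Y, move →, go to A
A | __Y[Y]XXYX_   read Y → write Y, move →, go to A
A | __YY[X]XYX_   read X → write Y, move ←, go to A
A | __Y[Y]YXYX_   read Y → write Y, move →, go to A
A | __YY[Y]XYX_   read Y → write Y, move →, go to A
A | __YYY[X]YX_   read X → write Y, move ←, go to A
A | __YY[Y]YYX_   read Y → write Y, move →, go to A
A | __YYY[Y]YX_   read Y → write Y, move →, go to A
A | __YYYY[Y]X_   read Y → write Y, move →, go to A
A | __YYYYY[X]_   read X → write Y, move ←, go to A
A | __YYYY[Y]Y_   read Y → write Y, move →, go to A
A | __YYYYY[Y]_   read Y → write Y, move →, go to A
A | __YYYYYY[_]   read _ → write X, move ←, go to B
B | __YYYYY[Y]X   read Y → write _, move ←, go to A
A | __YYYY[Y]_X   read Y → write Y, move →, go to A
A | __YYYYY[_]X   read _ → write X, move ←, go to B
B | __YYYY[Y]XX   read Y → write _, move ←, go to A
A | __YYY[Y]_XX   read Y → write Y, move →, go to A
A | __YYYY[_]XX   read _ → write X, move ←, go to B
B | __YYY[Y]XXX   read Y → write _, move ←, go to A
A | __YY[Y]_XXX   read Y → write Y, move →, go to A
A | __YYY[_]XXX   read _ → write X, move ←, go to B
B | __YY[Y]XXXX   read Y → write _, move ←, go to A
A | __Y[Y]_XXXX   read Y → write Y, move →, go to A
A | __YY[_]XXXX   read _ → write X, move ←, go to B
B | __Y[Y]XXXXX   read Y → write _, move ←, go to A
A | __[Y]_XXXXX   read Y → write Y, move →, go to A
A | __Y[_]XXXXX   read _ → write X, move ←, go to B
B | __[Y]XXXXXX   read Y → write _, move ←, go to A
A | _[_]_XXXXXX   read _ → write X, move ←, go to B
B | [_]X_XXXXXX   read _ → write Y, move →, go to B
B | Y[X]_XXXXXX
M halts after 31 transitions.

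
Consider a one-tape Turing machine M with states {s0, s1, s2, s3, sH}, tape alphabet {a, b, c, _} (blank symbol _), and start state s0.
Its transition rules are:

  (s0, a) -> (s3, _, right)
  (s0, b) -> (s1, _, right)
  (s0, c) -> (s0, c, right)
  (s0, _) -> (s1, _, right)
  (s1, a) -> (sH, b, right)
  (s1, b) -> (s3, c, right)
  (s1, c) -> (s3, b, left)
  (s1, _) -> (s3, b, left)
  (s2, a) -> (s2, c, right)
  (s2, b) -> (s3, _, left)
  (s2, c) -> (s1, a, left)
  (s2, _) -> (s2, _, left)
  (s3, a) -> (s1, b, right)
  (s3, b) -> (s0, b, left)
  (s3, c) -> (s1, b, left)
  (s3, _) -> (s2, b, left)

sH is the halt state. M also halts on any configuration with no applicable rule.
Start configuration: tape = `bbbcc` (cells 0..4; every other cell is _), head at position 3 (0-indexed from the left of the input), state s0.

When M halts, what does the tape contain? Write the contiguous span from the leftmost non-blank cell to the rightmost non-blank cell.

b_c_bbb

state=s0 head=3 tape=bbb[c]c__   (s0,c)→(s0,c,right)
state=s0 head=4 tape=bbbc[c]__   (s0,c)→(s0,c,right)
state=s0 head=5 tape=bbbcc[_]_   (s0,_)→(s1,_,right)
state=s1 head=6 tape=bbbcc_[_]   (s1,_)→(s3,b,left)
state=s3 head=5 tape=bbbcc[_]b   (s3,_)→(s2,b,left)
state=s2 head=4 tape=bbbc[c]bb   (s2,c)→(s1,a,left)
state=s1 head=3 tape=bbb[c]abb   (s1,c)→(s3,b,left)
state=s3 head=2 tape=bb[b]babb   (s3,b)→(s0,b,left)
state=s0 head=1 tape=b[b]bbabb   (s0,b)→(s1,_,right)
state=s1 head=2 tape=b_[b]babb   (s1,b)→(s3,c,right)
state=s3 head=3 tape=b_c[b]abb   (s3,b)→(s0,b,left)
state=s0 head=2 tape=b_[c]babb   (s0,c)→(s0,c,right)
state=s0 head=3 tape=b_c[b]abb   (s0,b)→(s1,_,right)
state=s1 head=4 tape=b_c_[a]bb   (s1,a)→(sH,b,right)
state=sH head=5 tape=b_c_b[b]b
The non-blank tape span at halt is b_c_bbb.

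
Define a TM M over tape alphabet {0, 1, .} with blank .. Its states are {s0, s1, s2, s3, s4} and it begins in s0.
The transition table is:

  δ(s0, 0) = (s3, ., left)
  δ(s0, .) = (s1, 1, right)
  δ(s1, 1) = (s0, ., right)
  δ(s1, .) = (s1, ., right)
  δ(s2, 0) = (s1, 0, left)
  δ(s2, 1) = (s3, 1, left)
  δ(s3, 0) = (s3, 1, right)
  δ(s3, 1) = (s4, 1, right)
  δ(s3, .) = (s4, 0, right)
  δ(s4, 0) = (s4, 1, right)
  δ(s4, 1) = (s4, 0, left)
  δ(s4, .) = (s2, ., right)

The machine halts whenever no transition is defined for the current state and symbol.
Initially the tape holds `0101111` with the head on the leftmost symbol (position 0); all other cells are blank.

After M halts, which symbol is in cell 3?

0

state=s0 head=0 tape=..[0]101111   (s0,0)→(s3,.,left)
state=s3 head=-1 tape=.[.].101111   (s3,.)→(s4,0,right)
state=s4 head=0 tape=.0[.]101111   (s4,.)→(s2,.,right)
state=s2 head=1 tape=.0.[1]01111   (s2,1)→(s3,1,left)
state=s3 head=0 tape=.0[.]101111   (s3,.)→(s4,0,right)
state=s4 head=1 tape=.00[1]01111   (s4,1)→(s4,0,left)
state=s4 head=0 tape=.0[0]001111   (s4,0)→(s4,1,right)
state=s4 head=1 tape=.01[0]01111   (s4,0)→(s4,1,right)
state=s4 head=2 tape=.011[0]1111   (s4,0)→(s4,1,right)
state=s4 head=3 tape=.0111[1]111   (s4,1)→(s4,0,left)
state=s4 head=2 tape=.011[1]0111   (s4,1)→(s4,0,left)
state=s4 head=1 tape=.01[1]00111   (s4,1)→(s4,0,left)
state=s4 head=0 tape=.0[1]000111   (s4,1)→(s4,0,left)
state=s4 head=-1 tape=.[0]0000111   (s4,0)→(s4,1,right)
state=s4 head=0 tape=.1[0]000111   (s4,0)→(s4,1,right)
state=s4 head=1 tape=.11[0]00111   (s4,0)→(s4,1,right)
state=s4 head=2 tape=.111[0]0111   (s4,0)→(s4,1,right)
state=s4 head=3 tape=.1111[0]111   (s4,0)→(s4,1,right)
state=s4 head=4 tape=.11111[1]11   (s4,1)→(s4,0,left)
state=s4 head=3 tape=.1111[1]011   (s4,1)→(s4,0,left)
state=s4 head=2 tape=.111[1]0011   (s4,1)→(s4,0,left)
state=s4 head=1 tape=.11[1]00011   (s4,1)→(s4,0,left)
state=s4 head=0 tape=.1[1]000011   (s4,1)→(s4,0,left)
state=s4 head=-1 tape=.[1]0000011   (s4,1)→(s4,0,left)
state=s4 head=-2 tape=[.]00000011   (s4,.)→(s2,.,right)
state=s2 head=-1 tape=.[0]0000011   (s2,0)→(s1,0,left)
state=s1 head=-2 tape=[.]00000011   (s1,.)→(s1,.,right)
state=s1 head=-1 tape=.[0]0000011
Cell 3 holds 0 when M halts.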